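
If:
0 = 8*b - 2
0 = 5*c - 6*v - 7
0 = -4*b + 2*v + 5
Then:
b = 1/4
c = -1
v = -2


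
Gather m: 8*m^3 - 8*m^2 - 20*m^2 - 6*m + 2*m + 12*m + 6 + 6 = 8*m^3 - 28*m^2 + 8*m + 12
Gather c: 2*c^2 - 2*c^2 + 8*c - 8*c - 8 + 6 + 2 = 0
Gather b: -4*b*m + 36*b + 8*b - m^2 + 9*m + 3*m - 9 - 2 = b*(44 - 4*m) - m^2 + 12*m - 11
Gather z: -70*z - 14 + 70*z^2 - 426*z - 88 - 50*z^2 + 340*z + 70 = 20*z^2 - 156*z - 32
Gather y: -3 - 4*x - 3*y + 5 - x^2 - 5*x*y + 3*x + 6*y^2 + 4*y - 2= -x^2 - x + 6*y^2 + y*(1 - 5*x)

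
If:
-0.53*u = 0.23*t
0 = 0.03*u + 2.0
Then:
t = 153.62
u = -66.67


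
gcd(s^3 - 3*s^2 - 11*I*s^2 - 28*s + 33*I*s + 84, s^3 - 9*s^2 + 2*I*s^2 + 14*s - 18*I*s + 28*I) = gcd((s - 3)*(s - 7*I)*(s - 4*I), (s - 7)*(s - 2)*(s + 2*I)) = 1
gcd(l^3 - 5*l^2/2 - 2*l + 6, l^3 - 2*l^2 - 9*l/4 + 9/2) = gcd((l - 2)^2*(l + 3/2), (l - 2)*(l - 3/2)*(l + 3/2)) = l^2 - l/2 - 3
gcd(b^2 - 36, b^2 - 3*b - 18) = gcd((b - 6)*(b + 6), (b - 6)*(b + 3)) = b - 6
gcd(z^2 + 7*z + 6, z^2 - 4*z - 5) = z + 1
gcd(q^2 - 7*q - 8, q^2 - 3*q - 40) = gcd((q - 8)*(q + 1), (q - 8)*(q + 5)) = q - 8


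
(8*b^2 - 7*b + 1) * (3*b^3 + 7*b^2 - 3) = 24*b^5 + 35*b^4 - 46*b^3 - 17*b^2 + 21*b - 3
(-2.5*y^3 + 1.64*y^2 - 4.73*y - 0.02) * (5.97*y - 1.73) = -14.925*y^4 + 14.1158*y^3 - 31.0753*y^2 + 8.0635*y + 0.0346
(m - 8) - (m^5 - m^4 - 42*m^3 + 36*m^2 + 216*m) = -m^5 + m^4 + 42*m^3 - 36*m^2 - 215*m - 8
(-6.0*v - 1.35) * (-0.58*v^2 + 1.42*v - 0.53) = 3.48*v^3 - 7.737*v^2 + 1.263*v + 0.7155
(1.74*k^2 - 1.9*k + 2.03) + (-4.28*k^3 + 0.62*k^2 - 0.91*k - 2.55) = -4.28*k^3 + 2.36*k^2 - 2.81*k - 0.52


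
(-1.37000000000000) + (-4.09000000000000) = -5.46000000000000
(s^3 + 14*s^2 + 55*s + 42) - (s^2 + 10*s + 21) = s^3 + 13*s^2 + 45*s + 21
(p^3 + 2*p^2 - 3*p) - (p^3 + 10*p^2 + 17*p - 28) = -8*p^2 - 20*p + 28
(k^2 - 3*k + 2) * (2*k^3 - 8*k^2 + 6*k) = 2*k^5 - 14*k^4 + 34*k^3 - 34*k^2 + 12*k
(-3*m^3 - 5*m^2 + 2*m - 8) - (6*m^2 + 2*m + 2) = -3*m^3 - 11*m^2 - 10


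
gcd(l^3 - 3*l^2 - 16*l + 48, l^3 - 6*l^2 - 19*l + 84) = l^2 + l - 12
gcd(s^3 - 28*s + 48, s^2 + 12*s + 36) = s + 6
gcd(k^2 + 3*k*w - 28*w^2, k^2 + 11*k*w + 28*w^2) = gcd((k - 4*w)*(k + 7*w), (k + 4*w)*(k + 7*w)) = k + 7*w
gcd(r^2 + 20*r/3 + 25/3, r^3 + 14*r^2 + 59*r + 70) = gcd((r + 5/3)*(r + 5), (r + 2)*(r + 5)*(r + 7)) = r + 5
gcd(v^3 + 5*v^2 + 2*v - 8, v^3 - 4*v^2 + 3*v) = v - 1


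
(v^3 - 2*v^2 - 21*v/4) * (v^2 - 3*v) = v^5 - 5*v^4 + 3*v^3/4 + 63*v^2/4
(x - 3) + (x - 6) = 2*x - 9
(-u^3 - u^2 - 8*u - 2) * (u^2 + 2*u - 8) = -u^5 - 3*u^4 - 2*u^3 - 10*u^2 + 60*u + 16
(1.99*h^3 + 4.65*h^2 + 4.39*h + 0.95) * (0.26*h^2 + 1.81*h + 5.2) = 0.5174*h^5 + 4.8109*h^4 + 19.9059*h^3 + 32.3729*h^2 + 24.5475*h + 4.94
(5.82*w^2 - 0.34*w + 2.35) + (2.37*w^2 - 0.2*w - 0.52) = 8.19*w^2 - 0.54*w + 1.83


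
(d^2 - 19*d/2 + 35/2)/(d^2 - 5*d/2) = (d - 7)/d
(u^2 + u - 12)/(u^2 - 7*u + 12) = (u + 4)/(u - 4)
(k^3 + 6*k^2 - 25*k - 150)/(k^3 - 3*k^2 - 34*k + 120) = (k + 5)/(k - 4)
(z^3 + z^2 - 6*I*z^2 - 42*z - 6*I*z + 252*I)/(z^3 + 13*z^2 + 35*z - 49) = (z^2 - 6*z*(1 + I) + 36*I)/(z^2 + 6*z - 7)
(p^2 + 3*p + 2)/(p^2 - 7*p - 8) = (p + 2)/(p - 8)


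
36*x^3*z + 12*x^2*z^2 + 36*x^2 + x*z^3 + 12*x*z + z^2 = (6*x + z)^2*(x*z + 1)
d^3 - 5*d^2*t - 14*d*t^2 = d*(d - 7*t)*(d + 2*t)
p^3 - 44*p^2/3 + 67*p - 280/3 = (p - 7)*(p - 5)*(p - 8/3)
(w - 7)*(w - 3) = w^2 - 10*w + 21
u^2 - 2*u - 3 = (u - 3)*(u + 1)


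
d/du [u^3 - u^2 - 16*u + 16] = 3*u^2 - 2*u - 16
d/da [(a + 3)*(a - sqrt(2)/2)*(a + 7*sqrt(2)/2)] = 3*a^2 + 6*a + 6*sqrt(2)*a - 7/2 + 9*sqrt(2)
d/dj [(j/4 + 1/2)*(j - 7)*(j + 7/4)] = 3*j^2/4 - 13*j/8 - 91/16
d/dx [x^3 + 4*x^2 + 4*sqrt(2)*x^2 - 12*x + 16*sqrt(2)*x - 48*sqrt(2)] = 3*x^2 + 8*x + 8*sqrt(2)*x - 12 + 16*sqrt(2)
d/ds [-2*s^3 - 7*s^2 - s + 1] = -6*s^2 - 14*s - 1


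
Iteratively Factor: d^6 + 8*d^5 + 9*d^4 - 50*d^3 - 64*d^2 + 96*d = (d - 1)*(d^5 + 9*d^4 + 18*d^3 - 32*d^2 - 96*d) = d*(d - 1)*(d^4 + 9*d^3 + 18*d^2 - 32*d - 96) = d*(d - 1)*(d + 4)*(d^3 + 5*d^2 - 2*d - 24) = d*(d - 2)*(d - 1)*(d + 4)*(d^2 + 7*d + 12) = d*(d - 2)*(d - 1)*(d + 3)*(d + 4)*(d + 4)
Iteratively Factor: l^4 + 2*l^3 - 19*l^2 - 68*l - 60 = (l + 2)*(l^3 - 19*l - 30) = (l + 2)^2*(l^2 - 2*l - 15) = (l + 2)^2*(l + 3)*(l - 5)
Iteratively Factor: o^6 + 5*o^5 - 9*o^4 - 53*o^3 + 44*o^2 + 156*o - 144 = (o - 1)*(o^5 + 6*o^4 - 3*o^3 - 56*o^2 - 12*o + 144) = (o - 1)*(o + 3)*(o^4 + 3*o^3 - 12*o^2 - 20*o + 48) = (o - 2)*(o - 1)*(o + 3)*(o^3 + 5*o^2 - 2*o - 24) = (o - 2)*(o - 1)*(o + 3)^2*(o^2 + 2*o - 8) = (o - 2)^2*(o - 1)*(o + 3)^2*(o + 4)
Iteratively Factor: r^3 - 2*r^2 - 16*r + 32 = (r - 4)*(r^2 + 2*r - 8) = (r - 4)*(r + 4)*(r - 2)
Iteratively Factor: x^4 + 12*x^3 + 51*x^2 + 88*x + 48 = (x + 4)*(x^3 + 8*x^2 + 19*x + 12) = (x + 1)*(x + 4)*(x^2 + 7*x + 12) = (x + 1)*(x + 3)*(x + 4)*(x + 4)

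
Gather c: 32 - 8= 24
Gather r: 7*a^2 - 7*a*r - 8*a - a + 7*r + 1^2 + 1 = 7*a^2 - 9*a + r*(7 - 7*a) + 2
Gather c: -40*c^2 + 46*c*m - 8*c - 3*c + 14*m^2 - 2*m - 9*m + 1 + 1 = -40*c^2 + c*(46*m - 11) + 14*m^2 - 11*m + 2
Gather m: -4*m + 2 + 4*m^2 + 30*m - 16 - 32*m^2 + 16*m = -28*m^2 + 42*m - 14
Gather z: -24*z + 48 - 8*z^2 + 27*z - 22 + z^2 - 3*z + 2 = 28 - 7*z^2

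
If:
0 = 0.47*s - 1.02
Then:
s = 2.17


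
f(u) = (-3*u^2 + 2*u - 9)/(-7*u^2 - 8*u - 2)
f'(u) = (2 - 6*u)/(-7*u^2 - 8*u - 2) + (14*u + 8)*(-3*u^2 + 2*u - 9)/(-7*u^2 - 8*u - 2)^2 = 38*(u^2 - 3*u - 2)/(49*u^4 + 112*u^3 + 92*u^2 + 32*u + 4)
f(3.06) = 0.34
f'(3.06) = -0.01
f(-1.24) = 5.66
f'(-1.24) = 15.31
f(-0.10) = 7.27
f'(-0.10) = -39.82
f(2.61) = 0.34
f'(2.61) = -0.02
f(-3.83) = 0.82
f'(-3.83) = 0.17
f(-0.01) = 4.70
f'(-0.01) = -20.29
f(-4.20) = 0.77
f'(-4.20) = 0.13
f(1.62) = 0.41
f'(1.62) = -0.14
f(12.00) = 0.38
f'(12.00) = 0.00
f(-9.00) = 0.54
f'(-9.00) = 0.02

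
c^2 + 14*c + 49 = (c + 7)^2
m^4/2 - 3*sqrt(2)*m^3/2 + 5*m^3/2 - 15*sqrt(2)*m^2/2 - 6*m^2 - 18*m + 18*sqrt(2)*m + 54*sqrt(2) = (m/2 + 1)*(m - 3)*(m + 6)*(m - 3*sqrt(2))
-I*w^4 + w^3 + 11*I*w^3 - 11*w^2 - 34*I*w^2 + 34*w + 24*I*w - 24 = (w - 6)*(w - 4)*(w - 1)*(-I*w + 1)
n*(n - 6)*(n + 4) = n^3 - 2*n^2 - 24*n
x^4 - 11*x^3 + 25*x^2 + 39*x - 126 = (x - 7)*(x - 3)^2*(x + 2)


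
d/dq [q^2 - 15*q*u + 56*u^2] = 2*q - 15*u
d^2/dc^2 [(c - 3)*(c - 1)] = 2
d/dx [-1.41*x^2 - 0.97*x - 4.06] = -2.82*x - 0.97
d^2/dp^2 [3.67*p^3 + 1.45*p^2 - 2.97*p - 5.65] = 22.02*p + 2.9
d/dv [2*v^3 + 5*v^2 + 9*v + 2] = 6*v^2 + 10*v + 9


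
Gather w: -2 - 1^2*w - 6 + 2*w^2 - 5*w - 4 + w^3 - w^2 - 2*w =w^3 + w^2 - 8*w - 12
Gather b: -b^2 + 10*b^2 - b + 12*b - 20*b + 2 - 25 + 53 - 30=9*b^2 - 9*b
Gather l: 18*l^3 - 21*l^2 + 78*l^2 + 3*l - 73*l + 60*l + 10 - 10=18*l^3 + 57*l^2 - 10*l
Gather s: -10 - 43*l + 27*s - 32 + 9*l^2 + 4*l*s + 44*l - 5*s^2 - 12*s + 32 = 9*l^2 + l - 5*s^2 + s*(4*l + 15) - 10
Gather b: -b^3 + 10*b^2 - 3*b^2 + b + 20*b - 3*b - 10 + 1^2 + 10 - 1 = -b^3 + 7*b^2 + 18*b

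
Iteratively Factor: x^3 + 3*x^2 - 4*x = (x + 4)*(x^2 - x) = x*(x + 4)*(x - 1)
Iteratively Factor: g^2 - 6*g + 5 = (g - 5)*(g - 1)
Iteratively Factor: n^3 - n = (n + 1)*(n^2 - n) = n*(n + 1)*(n - 1)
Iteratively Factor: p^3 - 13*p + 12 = (p - 1)*(p^2 + p - 12) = (p - 3)*(p - 1)*(p + 4)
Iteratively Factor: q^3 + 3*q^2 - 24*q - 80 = (q - 5)*(q^2 + 8*q + 16) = (q - 5)*(q + 4)*(q + 4)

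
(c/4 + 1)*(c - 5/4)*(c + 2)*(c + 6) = c^4/4 + 43*c^3/16 + 29*c^2/4 - 7*c/4 - 15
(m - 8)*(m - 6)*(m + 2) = m^3 - 12*m^2 + 20*m + 96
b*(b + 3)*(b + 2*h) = b^3 + 2*b^2*h + 3*b^2 + 6*b*h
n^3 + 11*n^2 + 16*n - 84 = (n - 2)*(n + 6)*(n + 7)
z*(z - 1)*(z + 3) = z^3 + 2*z^2 - 3*z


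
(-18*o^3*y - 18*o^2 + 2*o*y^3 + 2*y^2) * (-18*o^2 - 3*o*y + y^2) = 324*o^5*y + 54*o^4*y^2 + 324*o^4 - 54*o^3*y^3 + 54*o^3*y - 6*o^2*y^4 - 54*o^2*y^2 + 2*o*y^5 - 6*o*y^3 + 2*y^4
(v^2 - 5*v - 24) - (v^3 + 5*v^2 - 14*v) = -v^3 - 4*v^2 + 9*v - 24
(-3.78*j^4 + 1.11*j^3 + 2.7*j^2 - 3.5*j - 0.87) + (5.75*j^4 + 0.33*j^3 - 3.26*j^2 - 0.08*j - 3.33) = 1.97*j^4 + 1.44*j^3 - 0.56*j^2 - 3.58*j - 4.2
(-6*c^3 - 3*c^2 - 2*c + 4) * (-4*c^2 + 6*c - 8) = 24*c^5 - 24*c^4 + 38*c^3 - 4*c^2 + 40*c - 32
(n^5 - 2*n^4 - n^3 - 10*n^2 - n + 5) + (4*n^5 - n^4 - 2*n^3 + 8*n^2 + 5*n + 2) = 5*n^5 - 3*n^4 - 3*n^3 - 2*n^2 + 4*n + 7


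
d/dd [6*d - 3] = 6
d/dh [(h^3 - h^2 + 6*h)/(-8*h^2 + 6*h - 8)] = (-4*h^4 + 6*h^3 + 9*h^2 + 8*h - 24)/(2*(16*h^4 - 24*h^3 + 41*h^2 - 24*h + 16))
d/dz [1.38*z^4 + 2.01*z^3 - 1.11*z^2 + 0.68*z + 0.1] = 5.52*z^3 + 6.03*z^2 - 2.22*z + 0.68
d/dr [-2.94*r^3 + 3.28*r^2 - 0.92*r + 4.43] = -8.82*r^2 + 6.56*r - 0.92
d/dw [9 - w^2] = -2*w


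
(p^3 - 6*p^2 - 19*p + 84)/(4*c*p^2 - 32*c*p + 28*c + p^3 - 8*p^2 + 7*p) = (p^2 + p - 12)/(4*c*p - 4*c + p^2 - p)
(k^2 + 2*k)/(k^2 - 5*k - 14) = k/(k - 7)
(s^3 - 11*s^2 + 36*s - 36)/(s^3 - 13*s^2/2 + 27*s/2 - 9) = 2*(s - 6)/(2*s - 3)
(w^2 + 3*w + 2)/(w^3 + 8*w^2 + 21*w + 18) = (w + 1)/(w^2 + 6*w + 9)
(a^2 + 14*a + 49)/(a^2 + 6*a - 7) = (a + 7)/(a - 1)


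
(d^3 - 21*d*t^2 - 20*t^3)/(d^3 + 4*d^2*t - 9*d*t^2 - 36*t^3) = (-d^2 + 4*d*t + 5*t^2)/(-d^2 + 9*t^2)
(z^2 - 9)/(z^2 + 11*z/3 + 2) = 3*(z - 3)/(3*z + 2)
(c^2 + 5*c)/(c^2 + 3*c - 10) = c/(c - 2)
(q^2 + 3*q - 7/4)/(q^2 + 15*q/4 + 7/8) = 2*(2*q - 1)/(4*q + 1)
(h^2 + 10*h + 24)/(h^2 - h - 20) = (h + 6)/(h - 5)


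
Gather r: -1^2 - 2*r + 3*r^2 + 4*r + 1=3*r^2 + 2*r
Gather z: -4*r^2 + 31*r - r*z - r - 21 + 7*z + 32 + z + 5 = -4*r^2 + 30*r + z*(8 - r) + 16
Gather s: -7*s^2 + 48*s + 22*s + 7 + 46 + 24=-7*s^2 + 70*s + 77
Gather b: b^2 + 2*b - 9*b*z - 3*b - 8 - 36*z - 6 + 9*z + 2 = b^2 + b*(-9*z - 1) - 27*z - 12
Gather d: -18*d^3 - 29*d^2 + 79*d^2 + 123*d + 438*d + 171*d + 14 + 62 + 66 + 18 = -18*d^3 + 50*d^2 + 732*d + 160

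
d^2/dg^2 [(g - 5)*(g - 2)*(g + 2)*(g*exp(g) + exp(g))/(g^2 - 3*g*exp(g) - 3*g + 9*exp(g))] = (g^8 + 3*g^7*exp(g) - 6*g^7 - 54*g^6*exp(g) - 12*g^6 + 288*g^5*exp(g) + 142*g^5 + 54*g^4*exp(2*g) - 402*g^4*exp(g) - 225*g^4 - 504*g^3*exp(2*g) - 1071*g^3*exp(g) - 216*g^3 + 1620*g^2*exp(2*g) + 3528*g^2*exp(g) + 660*g^2 - 1944*g*exp(2*g) - 2052*g*exp(g) - 720*g - 234*exp(2*g) + 144*exp(g) + 360)*exp(g)/(g^6 - 9*g^5*exp(g) - 9*g^5 + 27*g^4*exp(2*g) + 81*g^4*exp(g) + 27*g^4 - 27*g^3*exp(3*g) - 243*g^3*exp(2*g) - 243*g^3*exp(g) - 27*g^3 + 243*g^2*exp(3*g) + 729*g^2*exp(2*g) + 243*g^2*exp(g) - 729*g*exp(3*g) - 729*g*exp(2*g) + 729*exp(3*g))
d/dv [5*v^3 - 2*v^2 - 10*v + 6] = 15*v^2 - 4*v - 10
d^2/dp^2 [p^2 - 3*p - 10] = 2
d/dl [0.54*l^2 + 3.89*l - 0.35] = 1.08*l + 3.89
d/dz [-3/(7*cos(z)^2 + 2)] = -84*sin(2*z)/(7*cos(2*z) + 11)^2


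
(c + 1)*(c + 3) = c^2 + 4*c + 3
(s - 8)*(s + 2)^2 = s^3 - 4*s^2 - 28*s - 32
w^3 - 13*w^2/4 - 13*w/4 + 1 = (w - 4)*(w - 1/4)*(w + 1)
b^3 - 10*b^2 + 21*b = b*(b - 7)*(b - 3)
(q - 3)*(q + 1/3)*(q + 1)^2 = q^4 - 2*q^3/3 - 16*q^2/3 - 14*q/3 - 1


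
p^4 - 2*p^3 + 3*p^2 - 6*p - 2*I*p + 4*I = (p - 2)*(p - I)^2*(p + 2*I)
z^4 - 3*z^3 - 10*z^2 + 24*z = z*(z - 4)*(z - 2)*(z + 3)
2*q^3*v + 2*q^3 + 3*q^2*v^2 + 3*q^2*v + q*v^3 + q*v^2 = (q + v)*(2*q + v)*(q*v + q)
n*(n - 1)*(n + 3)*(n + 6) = n^4 + 8*n^3 + 9*n^2 - 18*n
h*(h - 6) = h^2 - 6*h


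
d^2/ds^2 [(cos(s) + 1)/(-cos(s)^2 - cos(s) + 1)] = (3*(1 - cos(s)^2)^2 + cos(s)^5 + 7*cos(s)^3 + 6*cos(s)^2 - 10*cos(s) - 9)/(cos(s)^2 + cos(s) - 1)^3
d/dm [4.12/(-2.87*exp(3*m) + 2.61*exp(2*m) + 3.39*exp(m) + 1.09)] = (35.4732*exp(2*m) - 21.5064*exp(m) - 13.9668)*exp(m)/(-2.87*exp(3*m) + 2.61*exp(2*m) + 3.39*exp(m) + 1.09)^2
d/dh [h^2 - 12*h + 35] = 2*h - 12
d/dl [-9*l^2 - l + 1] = -18*l - 1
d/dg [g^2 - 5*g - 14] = 2*g - 5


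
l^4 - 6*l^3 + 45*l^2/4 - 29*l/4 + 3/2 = (l - 3)*(l - 2)*(l - 1/2)^2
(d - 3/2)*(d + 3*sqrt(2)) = d^2 - 3*d/2 + 3*sqrt(2)*d - 9*sqrt(2)/2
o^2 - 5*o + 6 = (o - 3)*(o - 2)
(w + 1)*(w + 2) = w^2 + 3*w + 2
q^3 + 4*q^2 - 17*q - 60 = (q - 4)*(q + 3)*(q + 5)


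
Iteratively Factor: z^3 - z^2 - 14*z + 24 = (z + 4)*(z^2 - 5*z + 6) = (z - 2)*(z + 4)*(z - 3)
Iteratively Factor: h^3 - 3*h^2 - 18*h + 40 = (h - 2)*(h^2 - h - 20) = (h - 5)*(h - 2)*(h + 4)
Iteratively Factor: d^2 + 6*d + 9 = (d + 3)*(d + 3)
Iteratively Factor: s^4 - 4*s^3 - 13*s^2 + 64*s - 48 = (s + 4)*(s^3 - 8*s^2 + 19*s - 12) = (s - 4)*(s + 4)*(s^2 - 4*s + 3) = (s - 4)*(s - 1)*(s + 4)*(s - 3)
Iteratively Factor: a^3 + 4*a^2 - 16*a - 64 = (a - 4)*(a^2 + 8*a + 16) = (a - 4)*(a + 4)*(a + 4)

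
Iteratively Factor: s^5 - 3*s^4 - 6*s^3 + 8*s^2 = (s - 4)*(s^4 + s^3 - 2*s^2) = (s - 4)*(s - 1)*(s^3 + 2*s^2) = (s - 4)*(s - 1)*(s + 2)*(s^2) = s*(s - 4)*(s - 1)*(s + 2)*(s)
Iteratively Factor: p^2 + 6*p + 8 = (p + 2)*(p + 4)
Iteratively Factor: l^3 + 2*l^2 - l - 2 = (l + 2)*(l^2 - 1) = (l - 1)*(l + 2)*(l + 1)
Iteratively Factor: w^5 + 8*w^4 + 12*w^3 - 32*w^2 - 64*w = (w - 2)*(w^4 + 10*w^3 + 32*w^2 + 32*w) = (w - 2)*(w + 4)*(w^3 + 6*w^2 + 8*w) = (w - 2)*(w + 2)*(w + 4)*(w^2 + 4*w) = w*(w - 2)*(w + 2)*(w + 4)*(w + 4)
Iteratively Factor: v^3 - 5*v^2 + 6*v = (v - 3)*(v^2 - 2*v) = v*(v - 3)*(v - 2)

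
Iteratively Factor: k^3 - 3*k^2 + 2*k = (k)*(k^2 - 3*k + 2) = k*(k - 2)*(k - 1)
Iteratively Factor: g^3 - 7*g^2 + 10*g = (g - 5)*(g^2 - 2*g) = (g - 5)*(g - 2)*(g)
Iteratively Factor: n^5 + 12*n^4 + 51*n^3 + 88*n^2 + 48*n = (n)*(n^4 + 12*n^3 + 51*n^2 + 88*n + 48) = n*(n + 1)*(n^3 + 11*n^2 + 40*n + 48) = n*(n + 1)*(n + 4)*(n^2 + 7*n + 12) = n*(n + 1)*(n + 4)^2*(n + 3)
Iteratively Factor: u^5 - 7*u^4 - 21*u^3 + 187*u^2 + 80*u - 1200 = (u + 4)*(u^4 - 11*u^3 + 23*u^2 + 95*u - 300) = (u + 3)*(u + 4)*(u^3 - 14*u^2 + 65*u - 100) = (u - 4)*(u + 3)*(u + 4)*(u^2 - 10*u + 25) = (u - 5)*(u - 4)*(u + 3)*(u + 4)*(u - 5)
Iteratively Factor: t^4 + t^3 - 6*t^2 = (t)*(t^3 + t^2 - 6*t) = t*(t - 2)*(t^2 + 3*t) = t^2*(t - 2)*(t + 3)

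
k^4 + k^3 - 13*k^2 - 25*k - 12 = (k - 4)*(k + 1)^2*(k + 3)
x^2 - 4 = (x - 2)*(x + 2)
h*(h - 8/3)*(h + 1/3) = h^3 - 7*h^2/3 - 8*h/9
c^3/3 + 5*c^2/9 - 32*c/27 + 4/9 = (c/3 + 1)*(c - 2/3)^2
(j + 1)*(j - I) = j^2 + j - I*j - I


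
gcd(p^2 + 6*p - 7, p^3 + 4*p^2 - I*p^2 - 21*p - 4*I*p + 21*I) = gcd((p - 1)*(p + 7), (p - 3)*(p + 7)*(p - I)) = p + 7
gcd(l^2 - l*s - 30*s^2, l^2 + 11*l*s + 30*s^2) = l + 5*s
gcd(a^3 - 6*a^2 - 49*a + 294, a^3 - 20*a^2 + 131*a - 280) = a - 7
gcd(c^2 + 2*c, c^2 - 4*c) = c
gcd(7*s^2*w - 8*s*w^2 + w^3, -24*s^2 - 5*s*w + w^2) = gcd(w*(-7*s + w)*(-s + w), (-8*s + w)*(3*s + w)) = 1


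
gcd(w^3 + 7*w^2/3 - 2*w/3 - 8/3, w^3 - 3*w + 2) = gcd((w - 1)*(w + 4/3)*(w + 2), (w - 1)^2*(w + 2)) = w^2 + w - 2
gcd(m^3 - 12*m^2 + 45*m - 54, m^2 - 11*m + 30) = m - 6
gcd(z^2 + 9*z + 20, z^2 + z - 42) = 1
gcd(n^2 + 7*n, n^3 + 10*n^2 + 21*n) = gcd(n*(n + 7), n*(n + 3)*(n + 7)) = n^2 + 7*n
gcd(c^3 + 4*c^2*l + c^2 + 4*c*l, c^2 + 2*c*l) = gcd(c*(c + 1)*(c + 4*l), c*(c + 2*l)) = c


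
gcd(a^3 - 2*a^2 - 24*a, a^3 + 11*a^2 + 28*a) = a^2 + 4*a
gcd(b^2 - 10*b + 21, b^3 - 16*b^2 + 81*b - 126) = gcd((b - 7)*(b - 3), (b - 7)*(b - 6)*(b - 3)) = b^2 - 10*b + 21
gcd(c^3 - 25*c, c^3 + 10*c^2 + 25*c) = c^2 + 5*c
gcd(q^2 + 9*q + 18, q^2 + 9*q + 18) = q^2 + 9*q + 18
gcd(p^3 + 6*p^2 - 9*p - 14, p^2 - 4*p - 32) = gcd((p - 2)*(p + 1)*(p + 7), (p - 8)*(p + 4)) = 1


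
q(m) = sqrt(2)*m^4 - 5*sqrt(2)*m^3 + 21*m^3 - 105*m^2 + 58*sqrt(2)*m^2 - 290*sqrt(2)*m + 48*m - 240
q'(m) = 4*sqrt(2)*m^3 - 15*sqrt(2)*m^2 + 63*m^2 - 210*m + 116*sqrt(2)*m - 290*sqrt(2) + 48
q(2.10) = -945.28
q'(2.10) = -221.95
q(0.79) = -533.00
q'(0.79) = -369.56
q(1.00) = -609.75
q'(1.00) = -360.63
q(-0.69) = -5.33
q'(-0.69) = -312.38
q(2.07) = -938.53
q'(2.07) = -228.01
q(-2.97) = 377.96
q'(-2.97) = -5.25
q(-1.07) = 105.96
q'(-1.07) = -272.04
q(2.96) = -1043.38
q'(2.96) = 14.69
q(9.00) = 14072.72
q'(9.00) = 6732.89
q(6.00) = 1601.62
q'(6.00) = 2088.38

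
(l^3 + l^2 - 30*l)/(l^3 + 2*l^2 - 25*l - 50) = l*(l + 6)/(l^2 + 7*l + 10)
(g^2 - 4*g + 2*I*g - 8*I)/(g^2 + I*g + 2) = (g - 4)/(g - I)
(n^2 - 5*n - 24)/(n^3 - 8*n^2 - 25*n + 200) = (n + 3)/(n^2 - 25)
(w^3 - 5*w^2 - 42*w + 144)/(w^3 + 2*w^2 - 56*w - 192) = (w - 3)/(w + 4)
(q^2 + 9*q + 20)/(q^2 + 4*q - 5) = (q + 4)/(q - 1)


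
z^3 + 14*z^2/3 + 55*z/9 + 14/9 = (z + 1/3)*(z + 2)*(z + 7/3)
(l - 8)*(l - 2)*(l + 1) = l^3 - 9*l^2 + 6*l + 16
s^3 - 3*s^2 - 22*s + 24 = (s - 6)*(s - 1)*(s + 4)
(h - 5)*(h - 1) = h^2 - 6*h + 5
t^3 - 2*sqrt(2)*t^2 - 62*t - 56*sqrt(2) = (t - 7*sqrt(2))*(t + sqrt(2))*(t + 4*sqrt(2))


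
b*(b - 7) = b^2 - 7*b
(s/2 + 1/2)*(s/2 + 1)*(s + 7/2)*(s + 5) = s^4/4 + 23*s^3/8 + 45*s^2/4 + 139*s/8 + 35/4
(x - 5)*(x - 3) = x^2 - 8*x + 15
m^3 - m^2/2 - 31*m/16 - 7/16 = (m - 7/4)*(m + 1/4)*(m + 1)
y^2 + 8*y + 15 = (y + 3)*(y + 5)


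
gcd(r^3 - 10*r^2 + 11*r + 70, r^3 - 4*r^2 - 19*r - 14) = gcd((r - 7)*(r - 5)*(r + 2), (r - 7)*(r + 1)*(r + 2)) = r^2 - 5*r - 14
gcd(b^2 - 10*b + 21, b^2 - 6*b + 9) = b - 3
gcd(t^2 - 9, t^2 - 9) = t^2 - 9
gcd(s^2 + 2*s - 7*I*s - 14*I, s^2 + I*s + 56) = s - 7*I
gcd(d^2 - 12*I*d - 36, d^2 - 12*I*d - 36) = d^2 - 12*I*d - 36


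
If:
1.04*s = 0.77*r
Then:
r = 1.35064935064935*s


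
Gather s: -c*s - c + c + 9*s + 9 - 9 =s*(9 - c)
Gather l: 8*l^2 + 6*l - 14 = 8*l^2 + 6*l - 14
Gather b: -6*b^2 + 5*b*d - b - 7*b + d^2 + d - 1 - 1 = -6*b^2 + b*(5*d - 8) + d^2 + d - 2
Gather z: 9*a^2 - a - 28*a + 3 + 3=9*a^2 - 29*a + 6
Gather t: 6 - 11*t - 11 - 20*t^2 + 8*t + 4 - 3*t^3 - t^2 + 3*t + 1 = -3*t^3 - 21*t^2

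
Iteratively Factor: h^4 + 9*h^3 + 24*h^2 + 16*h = (h + 4)*(h^3 + 5*h^2 + 4*h) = (h + 1)*(h + 4)*(h^2 + 4*h) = h*(h + 1)*(h + 4)*(h + 4)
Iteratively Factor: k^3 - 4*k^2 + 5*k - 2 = (k - 1)*(k^2 - 3*k + 2) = (k - 1)^2*(k - 2)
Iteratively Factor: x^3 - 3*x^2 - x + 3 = (x - 3)*(x^2 - 1) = (x - 3)*(x - 1)*(x + 1)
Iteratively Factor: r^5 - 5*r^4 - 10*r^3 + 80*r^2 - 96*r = (r - 4)*(r^4 - r^3 - 14*r^2 + 24*r) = (r - 4)*(r - 3)*(r^3 + 2*r^2 - 8*r) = (r - 4)*(r - 3)*(r - 2)*(r^2 + 4*r) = r*(r - 4)*(r - 3)*(r - 2)*(r + 4)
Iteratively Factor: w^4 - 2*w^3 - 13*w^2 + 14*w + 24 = (w + 1)*(w^3 - 3*w^2 - 10*w + 24) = (w - 4)*(w + 1)*(w^2 + w - 6) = (w - 4)*(w + 1)*(w + 3)*(w - 2)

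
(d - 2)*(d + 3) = d^2 + d - 6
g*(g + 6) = g^2 + 6*g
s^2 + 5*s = s*(s + 5)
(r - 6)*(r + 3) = r^2 - 3*r - 18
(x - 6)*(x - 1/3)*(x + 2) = x^3 - 13*x^2/3 - 32*x/3 + 4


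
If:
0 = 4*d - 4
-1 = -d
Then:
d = 1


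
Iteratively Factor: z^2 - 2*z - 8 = (z - 4)*(z + 2)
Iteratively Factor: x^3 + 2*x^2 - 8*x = (x - 2)*(x^2 + 4*x) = (x - 2)*(x + 4)*(x)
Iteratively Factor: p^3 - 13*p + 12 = (p - 1)*(p^2 + p - 12) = (p - 3)*(p - 1)*(p + 4)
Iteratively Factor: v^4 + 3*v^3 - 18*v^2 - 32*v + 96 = (v - 3)*(v^3 + 6*v^2 - 32) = (v - 3)*(v + 4)*(v^2 + 2*v - 8) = (v - 3)*(v + 4)^2*(v - 2)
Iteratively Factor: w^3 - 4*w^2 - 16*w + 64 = (w - 4)*(w^2 - 16) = (w - 4)^2*(w + 4)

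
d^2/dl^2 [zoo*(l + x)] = 0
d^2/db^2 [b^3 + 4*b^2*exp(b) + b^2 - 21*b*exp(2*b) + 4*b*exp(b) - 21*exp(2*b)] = 4*b^2*exp(b) - 84*b*exp(2*b) + 20*b*exp(b) + 6*b - 168*exp(2*b) + 16*exp(b) + 2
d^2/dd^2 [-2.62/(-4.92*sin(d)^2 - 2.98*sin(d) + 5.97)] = (-253.683072*sin(d)^4 - 115.240176*sin(d)^3 + 49.435208*sin(d)^2 + 183.86898*sin(d) + 200.444672)/(4.92*sin(d)^2 + 2.98*sin(d) - 5.97)^3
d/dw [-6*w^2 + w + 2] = 1 - 12*w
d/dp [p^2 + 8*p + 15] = 2*p + 8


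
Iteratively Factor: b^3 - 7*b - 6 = (b + 2)*(b^2 - 2*b - 3) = (b - 3)*(b + 2)*(b + 1)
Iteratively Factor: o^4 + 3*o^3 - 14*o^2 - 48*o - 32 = (o + 4)*(o^3 - o^2 - 10*o - 8) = (o - 4)*(o + 4)*(o^2 + 3*o + 2) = (o - 4)*(o + 1)*(o + 4)*(o + 2)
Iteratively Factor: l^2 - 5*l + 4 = (l - 1)*(l - 4)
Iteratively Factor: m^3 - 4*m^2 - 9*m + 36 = (m + 3)*(m^2 - 7*m + 12) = (m - 3)*(m + 3)*(m - 4)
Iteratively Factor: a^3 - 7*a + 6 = (a - 1)*(a^2 + a - 6) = (a - 1)*(a + 3)*(a - 2)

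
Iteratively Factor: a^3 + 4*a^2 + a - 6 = (a - 1)*(a^2 + 5*a + 6) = (a - 1)*(a + 2)*(a + 3)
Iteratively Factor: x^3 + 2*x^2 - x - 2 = (x - 1)*(x^2 + 3*x + 2) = (x - 1)*(x + 1)*(x + 2)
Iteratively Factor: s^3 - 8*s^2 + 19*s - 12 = (s - 3)*(s^2 - 5*s + 4) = (s - 3)*(s - 1)*(s - 4)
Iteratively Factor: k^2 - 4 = (k + 2)*(k - 2)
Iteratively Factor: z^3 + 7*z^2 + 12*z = (z)*(z^2 + 7*z + 12) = z*(z + 3)*(z + 4)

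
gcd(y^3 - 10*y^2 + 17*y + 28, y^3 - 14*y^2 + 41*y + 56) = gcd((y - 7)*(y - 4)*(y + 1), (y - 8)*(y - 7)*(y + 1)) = y^2 - 6*y - 7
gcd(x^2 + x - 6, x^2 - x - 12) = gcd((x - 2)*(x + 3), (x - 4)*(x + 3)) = x + 3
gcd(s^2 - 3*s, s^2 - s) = s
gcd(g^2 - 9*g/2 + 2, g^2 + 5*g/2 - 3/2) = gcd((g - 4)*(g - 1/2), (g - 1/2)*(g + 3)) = g - 1/2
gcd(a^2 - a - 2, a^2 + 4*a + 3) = a + 1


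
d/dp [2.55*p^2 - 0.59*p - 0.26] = 5.1*p - 0.59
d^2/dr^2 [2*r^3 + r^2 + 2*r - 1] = 12*r + 2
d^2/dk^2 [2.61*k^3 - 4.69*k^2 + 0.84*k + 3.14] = 15.66*k - 9.38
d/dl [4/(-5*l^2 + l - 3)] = 4*(10*l - 1)/(5*l^2 - l + 3)^2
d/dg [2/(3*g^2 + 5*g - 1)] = 2*(-6*g - 5)/(3*g^2 + 5*g - 1)^2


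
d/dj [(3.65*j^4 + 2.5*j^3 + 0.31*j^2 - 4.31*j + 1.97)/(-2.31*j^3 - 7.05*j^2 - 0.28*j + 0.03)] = (-8.4315*j^6 - 51.465*j^5 - 19.9749*j^4 - 20.8742*j^3 - 16.5952*j^2 + 27.7956*j + 0.4223)/(5.3361*j^6 + 32.571*j^5 + 50.9961*j^4 + 3.8094*j^3 - 0.3446*j^2 - 0.0168*j + 0.0009)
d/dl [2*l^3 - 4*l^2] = 2*l*(3*l - 4)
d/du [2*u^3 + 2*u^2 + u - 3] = 6*u^2 + 4*u + 1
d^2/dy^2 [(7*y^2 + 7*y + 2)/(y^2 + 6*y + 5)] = 2*(-35*y^3 - 99*y^2 - 69*y + 27)/(y^6 + 18*y^5 + 123*y^4 + 396*y^3 + 615*y^2 + 450*y + 125)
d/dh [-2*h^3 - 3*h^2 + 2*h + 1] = -6*h^2 - 6*h + 2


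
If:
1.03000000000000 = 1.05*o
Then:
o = 0.98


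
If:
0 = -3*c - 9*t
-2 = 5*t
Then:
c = 6/5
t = -2/5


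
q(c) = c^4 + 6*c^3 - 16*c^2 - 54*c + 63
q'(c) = 4*c^3 + 18*c^2 - 32*c - 54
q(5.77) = 1479.75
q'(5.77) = 1129.03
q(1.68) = -36.46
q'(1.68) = -37.99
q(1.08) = -5.06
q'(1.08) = -62.53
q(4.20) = 309.66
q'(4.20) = 425.47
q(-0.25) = 75.41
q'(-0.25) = -44.94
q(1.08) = -5.06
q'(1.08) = -62.53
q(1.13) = -8.16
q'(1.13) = -61.40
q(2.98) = -2.36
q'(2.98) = 116.34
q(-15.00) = 27648.00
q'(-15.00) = -9024.00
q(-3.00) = 0.00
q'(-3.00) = 96.00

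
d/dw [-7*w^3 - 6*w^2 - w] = -21*w^2 - 12*w - 1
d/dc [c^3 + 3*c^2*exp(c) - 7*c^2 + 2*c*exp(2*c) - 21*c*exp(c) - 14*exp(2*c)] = 3*c^2*exp(c) + 3*c^2 + 4*c*exp(2*c) - 15*c*exp(c) - 14*c - 26*exp(2*c) - 21*exp(c)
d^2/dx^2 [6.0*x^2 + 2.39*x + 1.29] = 12.0000000000000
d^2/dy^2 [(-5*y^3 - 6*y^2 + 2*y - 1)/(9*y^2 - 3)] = 2*(y^3 - 27*y^2 + y - 3)/(27*y^6 - 27*y^4 + 9*y^2 - 1)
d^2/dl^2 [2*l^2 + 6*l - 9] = 4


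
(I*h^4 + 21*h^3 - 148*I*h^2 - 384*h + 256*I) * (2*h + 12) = 2*I*h^5 + 42*h^4 + 12*I*h^4 + 252*h^3 - 296*I*h^3 - 768*h^2 - 1776*I*h^2 - 4608*h + 512*I*h + 3072*I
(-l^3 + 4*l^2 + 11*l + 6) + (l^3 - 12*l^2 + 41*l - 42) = -8*l^2 + 52*l - 36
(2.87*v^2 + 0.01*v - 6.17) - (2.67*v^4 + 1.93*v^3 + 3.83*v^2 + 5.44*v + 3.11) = -2.67*v^4 - 1.93*v^3 - 0.96*v^2 - 5.43*v - 9.28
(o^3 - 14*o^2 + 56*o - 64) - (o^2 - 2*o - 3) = o^3 - 15*o^2 + 58*o - 61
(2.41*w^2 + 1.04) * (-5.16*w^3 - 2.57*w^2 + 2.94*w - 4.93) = -12.4356*w^5 - 6.1937*w^4 + 1.719*w^3 - 14.5541*w^2 + 3.0576*w - 5.1272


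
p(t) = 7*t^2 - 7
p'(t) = 14*t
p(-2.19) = 26.57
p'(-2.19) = -30.66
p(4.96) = 165.21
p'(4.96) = 69.44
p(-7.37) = 373.22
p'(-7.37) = -103.18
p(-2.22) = 27.50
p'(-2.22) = -31.08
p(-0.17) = -6.80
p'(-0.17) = -2.38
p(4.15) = 113.56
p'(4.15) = 58.10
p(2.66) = 42.53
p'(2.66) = 37.24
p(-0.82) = -2.29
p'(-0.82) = -11.48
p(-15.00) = 1568.00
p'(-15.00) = -210.00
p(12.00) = 1001.00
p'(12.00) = 168.00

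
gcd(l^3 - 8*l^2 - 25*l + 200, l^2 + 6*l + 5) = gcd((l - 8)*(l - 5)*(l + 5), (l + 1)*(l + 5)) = l + 5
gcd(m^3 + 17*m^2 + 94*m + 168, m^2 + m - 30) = m + 6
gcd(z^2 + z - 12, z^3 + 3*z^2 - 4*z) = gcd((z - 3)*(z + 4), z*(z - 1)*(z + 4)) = z + 4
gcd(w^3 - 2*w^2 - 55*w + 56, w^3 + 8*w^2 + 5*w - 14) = w^2 + 6*w - 7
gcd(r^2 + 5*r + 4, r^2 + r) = r + 1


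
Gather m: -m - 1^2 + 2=1 - m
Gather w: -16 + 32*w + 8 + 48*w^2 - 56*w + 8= 48*w^2 - 24*w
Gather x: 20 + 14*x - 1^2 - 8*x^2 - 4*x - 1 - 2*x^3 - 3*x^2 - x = -2*x^3 - 11*x^2 + 9*x + 18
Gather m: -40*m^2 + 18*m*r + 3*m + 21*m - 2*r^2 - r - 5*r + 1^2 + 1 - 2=-40*m^2 + m*(18*r + 24) - 2*r^2 - 6*r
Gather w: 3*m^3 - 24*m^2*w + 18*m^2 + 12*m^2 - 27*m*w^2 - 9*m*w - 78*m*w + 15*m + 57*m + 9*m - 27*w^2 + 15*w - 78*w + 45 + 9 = 3*m^3 + 30*m^2 + 81*m + w^2*(-27*m - 27) + w*(-24*m^2 - 87*m - 63) + 54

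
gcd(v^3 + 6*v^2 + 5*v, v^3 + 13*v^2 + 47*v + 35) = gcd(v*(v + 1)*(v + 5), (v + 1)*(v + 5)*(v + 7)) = v^2 + 6*v + 5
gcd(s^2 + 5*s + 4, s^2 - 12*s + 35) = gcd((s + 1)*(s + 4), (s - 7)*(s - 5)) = 1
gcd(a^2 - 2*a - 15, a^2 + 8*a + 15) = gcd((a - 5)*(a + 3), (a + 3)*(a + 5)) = a + 3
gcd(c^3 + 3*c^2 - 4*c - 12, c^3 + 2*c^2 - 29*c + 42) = c - 2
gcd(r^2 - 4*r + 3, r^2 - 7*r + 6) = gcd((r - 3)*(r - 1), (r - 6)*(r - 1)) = r - 1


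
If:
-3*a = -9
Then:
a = 3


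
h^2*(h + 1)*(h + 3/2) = h^4 + 5*h^3/2 + 3*h^2/2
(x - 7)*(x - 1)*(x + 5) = x^3 - 3*x^2 - 33*x + 35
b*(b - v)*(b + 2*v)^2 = b^4 + 3*b^3*v - 4*b*v^3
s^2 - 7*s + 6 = (s - 6)*(s - 1)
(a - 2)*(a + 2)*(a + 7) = a^3 + 7*a^2 - 4*a - 28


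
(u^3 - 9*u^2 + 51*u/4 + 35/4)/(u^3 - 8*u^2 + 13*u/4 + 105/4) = (2*u + 1)/(2*u + 3)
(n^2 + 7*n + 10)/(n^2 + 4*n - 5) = (n + 2)/(n - 1)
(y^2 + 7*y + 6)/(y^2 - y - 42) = (y + 1)/(y - 7)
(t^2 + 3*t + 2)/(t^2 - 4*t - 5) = (t + 2)/(t - 5)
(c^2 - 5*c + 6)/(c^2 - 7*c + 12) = (c - 2)/(c - 4)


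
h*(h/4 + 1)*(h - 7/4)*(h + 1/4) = h^4/4 + 5*h^3/8 - 103*h^2/64 - 7*h/16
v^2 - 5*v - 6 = (v - 6)*(v + 1)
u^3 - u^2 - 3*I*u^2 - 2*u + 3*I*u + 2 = (u - 1)*(u - 2*I)*(u - I)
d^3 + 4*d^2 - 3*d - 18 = (d - 2)*(d + 3)^2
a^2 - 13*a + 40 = (a - 8)*(a - 5)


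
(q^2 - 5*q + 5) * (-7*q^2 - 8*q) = -7*q^4 + 27*q^3 + 5*q^2 - 40*q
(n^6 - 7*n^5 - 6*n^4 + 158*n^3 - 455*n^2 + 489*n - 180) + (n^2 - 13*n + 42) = n^6 - 7*n^5 - 6*n^4 + 158*n^3 - 454*n^2 + 476*n - 138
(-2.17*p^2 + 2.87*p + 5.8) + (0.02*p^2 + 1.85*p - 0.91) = -2.15*p^2 + 4.72*p + 4.89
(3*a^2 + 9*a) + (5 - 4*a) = 3*a^2 + 5*a + 5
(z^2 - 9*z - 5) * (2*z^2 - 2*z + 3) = 2*z^4 - 20*z^3 + 11*z^2 - 17*z - 15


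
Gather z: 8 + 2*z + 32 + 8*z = 10*z + 40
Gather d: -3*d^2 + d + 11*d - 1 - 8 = -3*d^2 + 12*d - 9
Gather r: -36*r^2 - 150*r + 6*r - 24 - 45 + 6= -36*r^2 - 144*r - 63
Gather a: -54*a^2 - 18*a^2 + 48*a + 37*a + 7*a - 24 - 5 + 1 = -72*a^2 + 92*a - 28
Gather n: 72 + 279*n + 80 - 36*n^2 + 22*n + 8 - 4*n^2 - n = -40*n^2 + 300*n + 160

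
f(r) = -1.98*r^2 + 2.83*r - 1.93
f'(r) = 2.83 - 3.96*r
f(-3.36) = -33.79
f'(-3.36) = 16.14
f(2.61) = -8.03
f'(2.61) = -7.51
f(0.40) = -1.11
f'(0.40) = 1.25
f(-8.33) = -162.89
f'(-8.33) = 35.82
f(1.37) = -1.77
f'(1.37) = -2.60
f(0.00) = -1.93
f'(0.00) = 2.83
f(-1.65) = -11.99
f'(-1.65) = 9.36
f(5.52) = -46.64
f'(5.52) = -19.03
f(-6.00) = -90.19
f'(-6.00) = 26.59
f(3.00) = -11.26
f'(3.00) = -9.05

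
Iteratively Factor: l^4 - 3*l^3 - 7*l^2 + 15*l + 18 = (l - 3)*(l^3 - 7*l - 6) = (l - 3)^2*(l^2 + 3*l + 2) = (l - 3)^2*(l + 1)*(l + 2)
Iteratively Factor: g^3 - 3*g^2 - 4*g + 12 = (g - 3)*(g^2 - 4) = (g - 3)*(g - 2)*(g + 2)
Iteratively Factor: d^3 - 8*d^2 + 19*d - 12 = (d - 3)*(d^2 - 5*d + 4) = (d - 4)*(d - 3)*(d - 1)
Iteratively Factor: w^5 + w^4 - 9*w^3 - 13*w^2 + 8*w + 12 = (w - 3)*(w^4 + 4*w^3 + 3*w^2 - 4*w - 4) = (w - 3)*(w + 2)*(w^3 + 2*w^2 - w - 2) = (w - 3)*(w + 1)*(w + 2)*(w^2 + w - 2) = (w - 3)*(w + 1)*(w + 2)^2*(w - 1)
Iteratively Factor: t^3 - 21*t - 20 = (t - 5)*(t^2 + 5*t + 4) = (t - 5)*(t + 4)*(t + 1)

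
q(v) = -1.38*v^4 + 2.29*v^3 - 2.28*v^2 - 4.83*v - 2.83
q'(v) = -5.52*v^3 + 6.87*v^2 - 4.56*v - 4.83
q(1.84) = -20.99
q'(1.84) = -24.35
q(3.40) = -140.02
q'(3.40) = -157.87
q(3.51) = -158.31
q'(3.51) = -174.90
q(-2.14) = -54.32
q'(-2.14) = 90.49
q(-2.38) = -79.40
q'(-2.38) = 119.35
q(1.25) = -11.33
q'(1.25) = -10.58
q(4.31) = -358.86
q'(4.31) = -338.81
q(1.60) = -16.06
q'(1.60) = -17.15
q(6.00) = -1407.73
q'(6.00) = -977.19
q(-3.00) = -182.47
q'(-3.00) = 219.72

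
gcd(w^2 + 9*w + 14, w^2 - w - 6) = w + 2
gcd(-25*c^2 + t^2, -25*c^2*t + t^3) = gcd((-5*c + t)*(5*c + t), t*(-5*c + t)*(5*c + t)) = -25*c^2 + t^2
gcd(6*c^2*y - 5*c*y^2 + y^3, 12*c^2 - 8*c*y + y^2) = -2*c + y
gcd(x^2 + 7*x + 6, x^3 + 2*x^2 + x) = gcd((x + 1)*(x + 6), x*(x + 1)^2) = x + 1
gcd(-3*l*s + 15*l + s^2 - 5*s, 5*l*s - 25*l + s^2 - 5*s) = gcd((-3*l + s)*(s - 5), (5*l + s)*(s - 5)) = s - 5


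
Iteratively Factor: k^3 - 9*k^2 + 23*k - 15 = (k - 3)*(k^2 - 6*k + 5) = (k - 3)*(k - 1)*(k - 5)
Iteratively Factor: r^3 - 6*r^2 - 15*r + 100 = (r - 5)*(r^2 - r - 20) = (r - 5)*(r + 4)*(r - 5)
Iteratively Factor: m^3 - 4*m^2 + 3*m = (m)*(m^2 - 4*m + 3) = m*(m - 1)*(m - 3)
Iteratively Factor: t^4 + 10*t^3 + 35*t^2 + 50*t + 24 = (t + 3)*(t^3 + 7*t^2 + 14*t + 8) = (t + 2)*(t + 3)*(t^2 + 5*t + 4) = (t + 1)*(t + 2)*(t + 3)*(t + 4)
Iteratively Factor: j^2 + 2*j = (j)*(j + 2)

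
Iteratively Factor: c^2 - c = (c)*(c - 1)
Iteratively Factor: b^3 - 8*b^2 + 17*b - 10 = (b - 2)*(b^2 - 6*b + 5) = (b - 2)*(b - 1)*(b - 5)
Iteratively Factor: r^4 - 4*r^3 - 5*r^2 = (r + 1)*(r^3 - 5*r^2) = (r - 5)*(r + 1)*(r^2) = r*(r - 5)*(r + 1)*(r)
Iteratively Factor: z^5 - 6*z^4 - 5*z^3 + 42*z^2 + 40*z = (z)*(z^4 - 6*z^3 - 5*z^2 + 42*z + 40) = z*(z + 2)*(z^3 - 8*z^2 + 11*z + 20) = z*(z - 4)*(z + 2)*(z^2 - 4*z - 5) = z*(z - 5)*(z - 4)*(z + 2)*(z + 1)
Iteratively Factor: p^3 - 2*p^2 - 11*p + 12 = (p - 1)*(p^2 - p - 12) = (p - 4)*(p - 1)*(p + 3)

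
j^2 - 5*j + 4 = (j - 4)*(j - 1)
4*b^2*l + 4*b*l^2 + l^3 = l*(2*b + l)^2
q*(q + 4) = q^2 + 4*q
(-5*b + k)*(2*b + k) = -10*b^2 - 3*b*k + k^2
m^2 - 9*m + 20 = (m - 5)*(m - 4)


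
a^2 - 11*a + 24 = (a - 8)*(a - 3)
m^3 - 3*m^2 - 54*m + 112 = (m - 8)*(m - 2)*(m + 7)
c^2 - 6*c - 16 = (c - 8)*(c + 2)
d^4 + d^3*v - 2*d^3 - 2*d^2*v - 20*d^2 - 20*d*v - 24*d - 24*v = (d - 6)*(d + 2)^2*(d + v)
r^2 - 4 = (r - 2)*(r + 2)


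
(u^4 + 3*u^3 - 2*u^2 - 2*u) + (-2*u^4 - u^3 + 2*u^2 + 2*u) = -u^4 + 2*u^3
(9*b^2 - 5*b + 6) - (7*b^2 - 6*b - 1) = 2*b^2 + b + 7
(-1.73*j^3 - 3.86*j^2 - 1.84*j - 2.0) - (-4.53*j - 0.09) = -1.73*j^3 - 3.86*j^2 + 2.69*j - 1.91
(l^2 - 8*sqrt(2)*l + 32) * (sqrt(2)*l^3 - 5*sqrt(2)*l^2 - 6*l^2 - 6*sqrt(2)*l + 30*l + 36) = sqrt(2)*l^5 - 22*l^4 - 5*sqrt(2)*l^4 + 74*sqrt(2)*l^3 + 110*l^3 - 400*sqrt(2)*l^2 - 60*l^2 - 480*sqrt(2)*l + 960*l + 1152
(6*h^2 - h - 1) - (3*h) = 6*h^2 - 4*h - 1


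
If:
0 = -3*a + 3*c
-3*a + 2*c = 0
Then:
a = 0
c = 0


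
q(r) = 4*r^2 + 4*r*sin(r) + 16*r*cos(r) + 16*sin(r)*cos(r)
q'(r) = -16*r*sin(r) + 4*r*cos(r) + 8*r - 16*sin(r)^2 + 4*sin(r) + 16*cos(r)^2 + 16*cos(r)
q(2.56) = -9.73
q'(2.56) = -15.41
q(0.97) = 23.20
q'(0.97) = 3.72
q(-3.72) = 89.73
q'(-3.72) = 10.46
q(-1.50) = 12.16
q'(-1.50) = -55.06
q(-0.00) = 0.00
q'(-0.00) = 32.00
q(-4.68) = 70.81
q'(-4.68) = 25.52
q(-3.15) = 89.85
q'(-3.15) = -12.14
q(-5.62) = 49.40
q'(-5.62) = 11.63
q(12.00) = 705.02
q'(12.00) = 257.67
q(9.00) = 201.63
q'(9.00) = -22.51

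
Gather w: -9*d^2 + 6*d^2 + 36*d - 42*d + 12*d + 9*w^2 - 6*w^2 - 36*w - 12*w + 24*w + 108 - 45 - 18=-3*d^2 + 6*d + 3*w^2 - 24*w + 45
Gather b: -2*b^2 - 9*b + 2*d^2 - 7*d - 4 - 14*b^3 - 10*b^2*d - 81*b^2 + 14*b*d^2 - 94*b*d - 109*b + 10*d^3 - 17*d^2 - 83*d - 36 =-14*b^3 + b^2*(-10*d - 83) + b*(14*d^2 - 94*d - 118) + 10*d^3 - 15*d^2 - 90*d - 40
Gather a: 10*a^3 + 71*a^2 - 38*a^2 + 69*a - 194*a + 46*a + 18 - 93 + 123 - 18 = 10*a^3 + 33*a^2 - 79*a + 30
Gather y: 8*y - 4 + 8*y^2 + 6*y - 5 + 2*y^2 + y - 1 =10*y^2 + 15*y - 10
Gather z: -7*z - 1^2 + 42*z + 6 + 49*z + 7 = 84*z + 12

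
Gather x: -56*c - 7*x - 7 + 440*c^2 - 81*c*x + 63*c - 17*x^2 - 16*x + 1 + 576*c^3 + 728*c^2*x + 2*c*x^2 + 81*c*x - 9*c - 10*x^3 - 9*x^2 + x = 576*c^3 + 440*c^2 - 2*c - 10*x^3 + x^2*(2*c - 26) + x*(728*c^2 - 22) - 6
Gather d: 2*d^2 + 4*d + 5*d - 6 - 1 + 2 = 2*d^2 + 9*d - 5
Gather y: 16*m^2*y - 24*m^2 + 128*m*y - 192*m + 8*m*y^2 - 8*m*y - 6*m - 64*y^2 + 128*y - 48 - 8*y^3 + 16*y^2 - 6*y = -24*m^2 - 198*m - 8*y^3 + y^2*(8*m - 48) + y*(16*m^2 + 120*m + 122) - 48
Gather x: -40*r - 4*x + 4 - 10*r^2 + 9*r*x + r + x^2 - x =-10*r^2 - 39*r + x^2 + x*(9*r - 5) + 4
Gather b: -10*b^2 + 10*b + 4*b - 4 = -10*b^2 + 14*b - 4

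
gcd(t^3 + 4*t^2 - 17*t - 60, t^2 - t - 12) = t^2 - t - 12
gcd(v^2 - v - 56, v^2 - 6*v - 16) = v - 8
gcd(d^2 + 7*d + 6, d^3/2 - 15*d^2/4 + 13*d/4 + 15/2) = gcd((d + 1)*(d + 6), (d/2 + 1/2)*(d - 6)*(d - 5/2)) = d + 1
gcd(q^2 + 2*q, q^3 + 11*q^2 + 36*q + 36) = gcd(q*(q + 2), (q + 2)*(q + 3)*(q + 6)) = q + 2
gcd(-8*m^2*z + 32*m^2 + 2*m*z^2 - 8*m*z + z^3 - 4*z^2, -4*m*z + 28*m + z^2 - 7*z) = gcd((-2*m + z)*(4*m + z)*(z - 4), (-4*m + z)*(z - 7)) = 1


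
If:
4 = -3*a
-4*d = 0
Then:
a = -4/3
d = 0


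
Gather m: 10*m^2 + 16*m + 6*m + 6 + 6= 10*m^2 + 22*m + 12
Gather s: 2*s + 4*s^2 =4*s^2 + 2*s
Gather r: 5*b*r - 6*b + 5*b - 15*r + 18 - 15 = -b + r*(5*b - 15) + 3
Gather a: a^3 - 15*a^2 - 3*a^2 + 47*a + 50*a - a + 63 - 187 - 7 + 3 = a^3 - 18*a^2 + 96*a - 128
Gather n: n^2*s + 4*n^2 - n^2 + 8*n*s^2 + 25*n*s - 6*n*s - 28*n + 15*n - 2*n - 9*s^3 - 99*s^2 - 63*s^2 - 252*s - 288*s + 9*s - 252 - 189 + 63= n^2*(s + 3) + n*(8*s^2 + 19*s - 15) - 9*s^3 - 162*s^2 - 531*s - 378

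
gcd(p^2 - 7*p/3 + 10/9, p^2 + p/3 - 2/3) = p - 2/3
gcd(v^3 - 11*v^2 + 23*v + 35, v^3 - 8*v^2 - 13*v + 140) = v^2 - 12*v + 35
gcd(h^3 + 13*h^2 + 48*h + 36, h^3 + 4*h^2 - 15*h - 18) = h^2 + 7*h + 6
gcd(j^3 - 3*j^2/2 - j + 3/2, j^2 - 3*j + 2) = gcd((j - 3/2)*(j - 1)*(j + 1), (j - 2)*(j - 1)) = j - 1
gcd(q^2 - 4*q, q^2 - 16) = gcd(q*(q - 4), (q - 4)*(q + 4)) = q - 4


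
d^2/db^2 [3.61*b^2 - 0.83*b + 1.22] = 7.22000000000000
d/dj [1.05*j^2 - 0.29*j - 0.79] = 2.1*j - 0.29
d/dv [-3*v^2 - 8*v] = -6*v - 8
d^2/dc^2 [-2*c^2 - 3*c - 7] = -4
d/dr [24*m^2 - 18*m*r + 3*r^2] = -18*m + 6*r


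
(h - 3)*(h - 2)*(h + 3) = h^3 - 2*h^2 - 9*h + 18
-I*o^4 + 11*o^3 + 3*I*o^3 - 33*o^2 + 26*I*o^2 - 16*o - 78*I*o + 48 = (o - 3)*(o + 2*I)*(o + 8*I)*(-I*o + 1)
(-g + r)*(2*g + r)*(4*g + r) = -8*g^3 + 2*g^2*r + 5*g*r^2 + r^3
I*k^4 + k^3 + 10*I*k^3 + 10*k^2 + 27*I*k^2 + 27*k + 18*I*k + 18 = (k + 3)*(k + 6)*(k - I)*(I*k + I)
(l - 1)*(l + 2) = l^2 + l - 2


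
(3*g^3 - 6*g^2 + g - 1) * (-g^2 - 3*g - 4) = -3*g^5 - 3*g^4 + 5*g^3 + 22*g^2 - g + 4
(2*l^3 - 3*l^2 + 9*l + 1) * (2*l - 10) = 4*l^4 - 26*l^3 + 48*l^2 - 88*l - 10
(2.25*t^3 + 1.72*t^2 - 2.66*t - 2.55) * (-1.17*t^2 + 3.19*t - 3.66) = -2.6325*t^5 + 5.1651*t^4 + 0.364*t^3 - 11.7971*t^2 + 1.6011*t + 9.333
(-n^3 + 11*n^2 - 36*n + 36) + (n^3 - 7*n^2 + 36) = 4*n^2 - 36*n + 72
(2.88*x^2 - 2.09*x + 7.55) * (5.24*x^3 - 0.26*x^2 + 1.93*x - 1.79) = 15.0912*x^5 - 11.7004*x^4 + 45.6638*x^3 - 11.1519*x^2 + 18.3126*x - 13.5145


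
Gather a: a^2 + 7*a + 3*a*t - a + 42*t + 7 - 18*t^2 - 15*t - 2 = a^2 + a*(3*t + 6) - 18*t^2 + 27*t + 5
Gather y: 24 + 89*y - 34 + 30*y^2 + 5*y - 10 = 30*y^2 + 94*y - 20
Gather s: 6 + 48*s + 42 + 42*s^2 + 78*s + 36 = 42*s^2 + 126*s + 84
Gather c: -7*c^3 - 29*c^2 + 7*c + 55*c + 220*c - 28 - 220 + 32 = -7*c^3 - 29*c^2 + 282*c - 216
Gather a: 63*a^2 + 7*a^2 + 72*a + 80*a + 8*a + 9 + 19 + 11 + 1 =70*a^2 + 160*a + 40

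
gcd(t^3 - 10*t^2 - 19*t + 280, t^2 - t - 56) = t - 8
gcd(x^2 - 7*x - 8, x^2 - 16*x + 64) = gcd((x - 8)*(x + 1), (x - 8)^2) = x - 8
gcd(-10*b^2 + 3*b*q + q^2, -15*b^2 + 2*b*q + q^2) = 5*b + q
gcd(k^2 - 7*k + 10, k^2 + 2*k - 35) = k - 5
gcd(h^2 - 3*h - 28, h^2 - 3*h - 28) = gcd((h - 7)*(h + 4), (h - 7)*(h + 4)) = h^2 - 3*h - 28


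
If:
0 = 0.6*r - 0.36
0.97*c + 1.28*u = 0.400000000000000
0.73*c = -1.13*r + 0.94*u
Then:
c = -0.27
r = 0.60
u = 0.51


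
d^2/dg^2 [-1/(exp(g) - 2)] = (-exp(g) - 2)*exp(g)/(exp(g) - 2)^3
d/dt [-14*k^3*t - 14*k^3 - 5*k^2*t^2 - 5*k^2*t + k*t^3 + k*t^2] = k*(-14*k^2 - 10*k*t - 5*k + 3*t^2 + 2*t)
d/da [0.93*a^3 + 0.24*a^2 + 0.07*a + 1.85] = 2.79*a^2 + 0.48*a + 0.07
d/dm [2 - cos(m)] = sin(m)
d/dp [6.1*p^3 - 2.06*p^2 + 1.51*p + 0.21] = 18.3*p^2 - 4.12*p + 1.51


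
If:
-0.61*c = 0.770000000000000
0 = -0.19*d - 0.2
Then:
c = -1.26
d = -1.05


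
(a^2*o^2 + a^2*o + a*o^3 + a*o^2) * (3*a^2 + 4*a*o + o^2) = 3*a^4*o^2 + 3*a^4*o + 7*a^3*o^3 + 7*a^3*o^2 + 5*a^2*o^4 + 5*a^2*o^3 + a*o^5 + a*o^4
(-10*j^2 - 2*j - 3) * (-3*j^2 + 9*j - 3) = 30*j^4 - 84*j^3 + 21*j^2 - 21*j + 9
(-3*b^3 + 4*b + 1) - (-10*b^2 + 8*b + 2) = -3*b^3 + 10*b^2 - 4*b - 1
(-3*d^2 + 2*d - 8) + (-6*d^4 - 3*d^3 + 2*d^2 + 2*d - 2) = -6*d^4 - 3*d^3 - d^2 + 4*d - 10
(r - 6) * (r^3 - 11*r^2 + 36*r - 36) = r^4 - 17*r^3 + 102*r^2 - 252*r + 216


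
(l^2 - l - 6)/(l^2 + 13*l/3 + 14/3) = 3*(l - 3)/(3*l + 7)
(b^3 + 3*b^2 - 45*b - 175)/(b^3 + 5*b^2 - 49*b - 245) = (b + 5)/(b + 7)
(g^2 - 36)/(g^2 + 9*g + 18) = (g - 6)/(g + 3)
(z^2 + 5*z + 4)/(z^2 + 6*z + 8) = (z + 1)/(z + 2)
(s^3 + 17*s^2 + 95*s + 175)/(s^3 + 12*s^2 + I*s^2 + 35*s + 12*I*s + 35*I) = (s + 5)/(s + I)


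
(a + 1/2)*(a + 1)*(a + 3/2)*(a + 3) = a^4 + 6*a^3 + 47*a^2/4 + 9*a + 9/4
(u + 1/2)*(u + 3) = u^2 + 7*u/2 + 3/2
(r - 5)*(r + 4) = r^2 - r - 20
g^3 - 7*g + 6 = (g - 2)*(g - 1)*(g + 3)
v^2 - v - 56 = (v - 8)*(v + 7)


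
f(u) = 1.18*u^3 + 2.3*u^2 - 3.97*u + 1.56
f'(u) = 3.54*u^2 + 4.6*u - 3.97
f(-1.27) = 7.89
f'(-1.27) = -4.10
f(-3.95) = -19.60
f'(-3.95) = 33.09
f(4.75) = 161.06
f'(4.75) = 97.75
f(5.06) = 193.23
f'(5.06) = 109.94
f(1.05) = 1.29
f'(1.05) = 4.76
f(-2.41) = 7.97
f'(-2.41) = 5.50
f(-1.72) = 9.19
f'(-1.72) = -1.41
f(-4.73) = -53.08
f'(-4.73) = 53.47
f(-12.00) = -1658.64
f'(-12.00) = 450.59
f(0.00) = 1.56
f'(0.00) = -3.97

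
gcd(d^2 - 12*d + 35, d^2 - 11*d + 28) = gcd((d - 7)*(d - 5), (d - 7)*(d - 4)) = d - 7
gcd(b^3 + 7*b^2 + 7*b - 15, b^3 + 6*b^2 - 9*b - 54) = b + 3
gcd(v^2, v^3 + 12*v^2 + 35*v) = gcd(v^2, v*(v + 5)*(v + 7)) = v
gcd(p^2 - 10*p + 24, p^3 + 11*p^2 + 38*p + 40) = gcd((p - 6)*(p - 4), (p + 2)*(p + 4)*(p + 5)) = 1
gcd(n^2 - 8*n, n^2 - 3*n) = n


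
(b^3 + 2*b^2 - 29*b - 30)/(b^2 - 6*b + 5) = (b^2 + 7*b + 6)/(b - 1)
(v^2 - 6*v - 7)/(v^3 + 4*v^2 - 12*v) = (v^2 - 6*v - 7)/(v*(v^2 + 4*v - 12))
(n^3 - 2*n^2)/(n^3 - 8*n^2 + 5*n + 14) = n^2/(n^2 - 6*n - 7)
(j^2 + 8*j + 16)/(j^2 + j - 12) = (j + 4)/(j - 3)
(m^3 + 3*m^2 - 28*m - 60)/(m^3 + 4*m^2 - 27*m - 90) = (m + 2)/(m + 3)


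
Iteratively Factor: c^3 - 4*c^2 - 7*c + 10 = (c + 2)*(c^2 - 6*c + 5) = (c - 5)*(c + 2)*(c - 1)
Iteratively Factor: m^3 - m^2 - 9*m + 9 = (m + 3)*(m^2 - 4*m + 3) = (m - 3)*(m + 3)*(m - 1)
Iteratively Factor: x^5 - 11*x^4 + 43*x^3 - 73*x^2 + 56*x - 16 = (x - 1)*(x^4 - 10*x^3 + 33*x^2 - 40*x + 16) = (x - 1)^2*(x^3 - 9*x^2 + 24*x - 16) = (x - 4)*(x - 1)^2*(x^2 - 5*x + 4) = (x - 4)*(x - 1)^3*(x - 4)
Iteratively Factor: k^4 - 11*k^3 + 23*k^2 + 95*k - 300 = (k - 4)*(k^3 - 7*k^2 - 5*k + 75) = (k - 4)*(k + 3)*(k^2 - 10*k + 25) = (k - 5)*(k - 4)*(k + 3)*(k - 5)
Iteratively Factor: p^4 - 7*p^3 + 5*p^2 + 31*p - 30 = (p - 3)*(p^3 - 4*p^2 - 7*p + 10) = (p - 3)*(p - 1)*(p^2 - 3*p - 10) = (p - 5)*(p - 3)*(p - 1)*(p + 2)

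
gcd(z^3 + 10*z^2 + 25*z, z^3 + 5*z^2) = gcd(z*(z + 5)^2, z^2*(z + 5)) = z^2 + 5*z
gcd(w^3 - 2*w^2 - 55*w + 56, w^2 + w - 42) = w + 7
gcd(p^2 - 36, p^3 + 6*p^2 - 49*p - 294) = p + 6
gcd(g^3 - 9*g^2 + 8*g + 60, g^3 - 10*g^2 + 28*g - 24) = g - 6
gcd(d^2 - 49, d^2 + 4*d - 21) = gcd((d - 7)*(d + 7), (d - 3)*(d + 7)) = d + 7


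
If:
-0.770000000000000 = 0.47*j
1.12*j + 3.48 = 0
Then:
No Solution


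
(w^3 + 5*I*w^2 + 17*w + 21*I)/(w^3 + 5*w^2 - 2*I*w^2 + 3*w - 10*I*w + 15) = (w + 7*I)/(w + 5)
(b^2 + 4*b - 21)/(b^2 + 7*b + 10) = (b^2 + 4*b - 21)/(b^2 + 7*b + 10)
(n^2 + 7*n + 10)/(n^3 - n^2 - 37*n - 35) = (n + 2)/(n^2 - 6*n - 7)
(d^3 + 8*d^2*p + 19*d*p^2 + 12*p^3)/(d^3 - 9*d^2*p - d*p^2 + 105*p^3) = (d^2 + 5*d*p + 4*p^2)/(d^2 - 12*d*p + 35*p^2)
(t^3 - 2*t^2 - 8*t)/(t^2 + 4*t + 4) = t*(t - 4)/(t + 2)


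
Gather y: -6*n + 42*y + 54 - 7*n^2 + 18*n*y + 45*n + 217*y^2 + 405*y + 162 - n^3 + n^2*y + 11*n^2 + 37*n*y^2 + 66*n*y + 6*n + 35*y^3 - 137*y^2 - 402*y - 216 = -n^3 + 4*n^2 + 45*n + 35*y^3 + y^2*(37*n + 80) + y*(n^2 + 84*n + 45)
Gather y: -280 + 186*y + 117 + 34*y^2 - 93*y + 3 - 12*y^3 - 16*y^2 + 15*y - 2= -12*y^3 + 18*y^2 + 108*y - 162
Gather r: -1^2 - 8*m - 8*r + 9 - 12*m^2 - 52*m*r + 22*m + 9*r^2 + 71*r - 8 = -12*m^2 + 14*m + 9*r^2 + r*(63 - 52*m)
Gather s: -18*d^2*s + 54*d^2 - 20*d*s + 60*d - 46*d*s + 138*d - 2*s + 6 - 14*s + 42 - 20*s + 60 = 54*d^2 + 198*d + s*(-18*d^2 - 66*d - 36) + 108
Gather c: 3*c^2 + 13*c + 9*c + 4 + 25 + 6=3*c^2 + 22*c + 35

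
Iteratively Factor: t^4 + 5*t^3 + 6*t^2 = (t)*(t^3 + 5*t^2 + 6*t) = t*(t + 2)*(t^2 + 3*t) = t^2*(t + 2)*(t + 3)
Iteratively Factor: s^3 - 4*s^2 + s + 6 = (s - 3)*(s^2 - s - 2) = (s - 3)*(s - 2)*(s + 1)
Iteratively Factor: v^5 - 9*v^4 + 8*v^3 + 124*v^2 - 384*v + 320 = (v - 4)*(v^4 - 5*v^3 - 12*v^2 + 76*v - 80) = (v - 4)*(v - 2)*(v^3 - 3*v^2 - 18*v + 40) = (v - 4)*(v - 2)^2*(v^2 - v - 20) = (v - 4)*(v - 2)^2*(v + 4)*(v - 5)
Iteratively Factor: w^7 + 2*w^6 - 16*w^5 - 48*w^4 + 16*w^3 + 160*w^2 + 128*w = (w - 2)*(w^6 + 4*w^5 - 8*w^4 - 64*w^3 - 112*w^2 - 64*w) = (w - 4)*(w - 2)*(w^5 + 8*w^4 + 24*w^3 + 32*w^2 + 16*w) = (w - 4)*(w - 2)*(w + 2)*(w^4 + 6*w^3 + 12*w^2 + 8*w) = (w - 4)*(w - 2)*(w + 2)^2*(w^3 + 4*w^2 + 4*w) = (w - 4)*(w - 2)*(w + 2)^3*(w^2 + 2*w) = (w - 4)*(w - 2)*(w + 2)^4*(w)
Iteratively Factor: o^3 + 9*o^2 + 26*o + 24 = (o + 2)*(o^2 + 7*o + 12) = (o + 2)*(o + 3)*(o + 4)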